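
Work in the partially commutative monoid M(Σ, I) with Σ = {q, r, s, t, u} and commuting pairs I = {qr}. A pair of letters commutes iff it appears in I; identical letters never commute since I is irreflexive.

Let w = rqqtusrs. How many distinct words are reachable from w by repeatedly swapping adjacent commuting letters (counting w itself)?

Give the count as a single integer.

#0=r has no predecessor
#1=q has no predecessor
#2=q depends on [1:q]
#3=t depends on [0:r, 2:q]
#4=u depends on [3:t]
#5=s depends on [4:u]
#6=r depends on [5:s]
#7=s depends on [6:r]
sources: [0:r, 1:q]
N(rest) = Σ N(rest − s) over sources s of rest; N(one piece) = 1:
  size 1 → [7]=1
  size 2 → [6,7]=1
  size 3 → [5,6,7]=1
  size 4 → [4,5,6,7]=1
  size 5 → [3,4,5,6,7]=1
  size 6 → [0,3,4,5,6,7]=1  [2,3,4,5,6,7]=1
  first=0(r) contributes 1
  first=1(q) contributes 2
|[w]| = 3

3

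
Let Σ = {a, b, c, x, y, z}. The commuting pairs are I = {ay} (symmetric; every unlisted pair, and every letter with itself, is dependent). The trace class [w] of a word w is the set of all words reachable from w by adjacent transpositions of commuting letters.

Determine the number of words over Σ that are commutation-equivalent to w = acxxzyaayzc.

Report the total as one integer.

#0=a has no predecessor
#1=c depends on [0:a]
#2=x depends on [1:c]
#3=x depends on [2:x]
#4=z depends on [3:x]
#5=y depends on [4:z]
#6=a depends on [4:z]
#7=a depends on [6:a]
#8=y depends on [5:y]
#9=z depends on [7:a, 8:y]
#10=c depends on [9:z]
sources: [0:a]
N(rest) = Σ N(rest − s) over sources s of rest; N(one piece) = 1:
  size 1 → [10]=1
  size 2 → [9,10]=1
  size 3 → [7,9,10]=1  [8,9,10]=1
  size 4 → [5,8,9,10]=1  [6,7,9,10]=1  [7,8,9,10]=2
  size 5 → [5,7,8,9,10]=3  [6,7,8,9,10]=3
  size 6 → [5,6,7,8,9,10]=6
  size 7 → [4,5,6,7,8,9,10]=6
  size 8 → [3,4,5,6,7,8,9,10]=6
  size 9 → [2,3,4,5,6,7,8,9,10]=6
  first=0(a) contributes 6

6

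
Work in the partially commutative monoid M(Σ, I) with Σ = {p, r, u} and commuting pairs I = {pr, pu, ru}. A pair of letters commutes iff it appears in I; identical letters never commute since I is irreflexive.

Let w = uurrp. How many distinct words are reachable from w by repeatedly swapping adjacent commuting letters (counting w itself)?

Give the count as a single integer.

#0=u has no predecessor
#1=u depends on [0:u]
#2=r has no predecessor
#3=r depends on [2:r]
#4=p has no predecessor
sources: [0:u, 2:r, 4:p]
N(rest) = Σ N(rest − s) over sources s of rest; N(one piece) = 1:
  size 1 → [1]=1  [3]=1  [4]=1
  size 2 → [0,1]=1  [1,3]=2  [1,4]=2  [2,3]=1  [3,4]=2
  size 3 → [0,1,3]=3  [0,1,4]=3  [1,2,3]=3  [1,3,4]=6  [2,3,4]=3
  first=0(u) contributes 12
  first=2(r) contributes 12
  first=4(p) contributes 6
|[w]| = 30

30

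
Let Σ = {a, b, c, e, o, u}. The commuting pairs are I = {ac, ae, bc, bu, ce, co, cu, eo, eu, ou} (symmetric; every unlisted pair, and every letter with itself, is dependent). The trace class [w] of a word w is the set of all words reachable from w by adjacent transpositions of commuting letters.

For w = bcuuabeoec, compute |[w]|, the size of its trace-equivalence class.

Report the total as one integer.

piece 0:b — minimal
piece 1:c — minimal
piece 2:u — minimal
piece 3:u rests on {2:u}
piece 4:a rests on {0:b, 3:u}
piece 5:b rests on {4:a}
piece 6:e rests on {5:b}
piece 7:o rests on {5:b}
piece 8:e rests on {6:e}
piece 9:c rests on {1:c}
minimal pieces: {0:b, 1:c, 2:u}
ways to finish when only these pieces remain (= sum over removing one remaining piece with nothing left below it):
  1 left: {7}→1  {8}→1  {9}→1
  2 left: {1,9}→1  {6,8}→1  {7,8}→2  {7,9}→2  {8,9}→2
  3 left: {1,7,9}→3  {1,8,9}→3  {6,7,8}→3  {6,8,9}→3  {7,8,9}→6
  4 left: {1,6,8,9}→6  {1,7,8,9}→12  {5,6,7,8}→3  {6,7,8,9}→12
  5 left: {1,6,7,8,9}→30  {4,5,6,7,8}→3  {5,6,7,8,9}→15
  6 left: {0,4,5,6,7,8}→3  {1,5,6,7,8,9}→45  {3,4,5,6,7,8}→3  {4,5,6,7,8,9}→18
  7 left: {0,3,4,5,6,7,8}→6  {0,4,5,6,7,8,9}→21  {1,4,5,6,7,8,9}→63  {2,3,4,5,6,7,8}→3  {3,4,5,6,7,8,9}→21
  8 left: {0,1,4,5,6,7,8,9}→84  {0,2,3,4,5,6,7,8}→9  {0,3,4,5,6,7,8,9}→48  {1,3,4,5,6,7,8,9}→84  {2,3,4,5,6,7,8,9}→24
  placing 0:b first → 108 extensions
  placing 1:c first → 81 extensions
  placing 2:u first → 216 extensions
total linear extensions = 405

405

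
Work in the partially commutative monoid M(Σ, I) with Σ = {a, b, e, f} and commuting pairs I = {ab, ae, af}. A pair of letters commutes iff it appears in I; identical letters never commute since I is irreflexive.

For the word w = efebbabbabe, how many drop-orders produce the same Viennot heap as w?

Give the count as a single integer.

55

piece 0:e — minimal
piece 1:f rests on {0:e}
piece 2:e rests on {1:f}
piece 3:b rests on {2:e}
piece 4:b rests on {3:b}
piece 5:a — minimal
piece 6:b rests on {4:b}
piece 7:b rests on {6:b}
piece 8:a rests on {5:a}
piece 9:b rests on {7:b}
piece 10:e rests on {9:b}
minimal pieces: {0:e, 5:a}
ways to finish when only these pieces remain (= sum over removing one remaining piece with nothing left below it):
  1 left: {8}→1  {10}→1
  2 left: {5,8}→1  {8,10}→2  {9,10}→1
  3 left: {5,8,10}→3  {7,9,10}→1  {8,9,10}→3
  4 left: {5,8,9,10}→6  {6,7,9,10}→1  {7,8,9,10}→4
  5 left: {4,6,7,9,10}→1  {5,7,8,9,10}→10  {6,7,8,9,10}→5
  6 left: {3,4,6,7,9,10}→1  {4,6,7,8,9,10}→6  {5,6,7,8,9,10}→15
  7 left: {2,3,4,6,7,9,10}→1  {3,4,6,7,8,9,10}→7  {4,5,6,7,8,9,10}→21
  8 left: {1,2,3,4,6,7,9,10}→1  {2,3,4,6,7,8,9,10}→8  {3,4,5,6,7,8,9,10}→28
  9 left: {0,1,2,3,4,6,7,9,10}→1  {1,2,3,4,6,7,8,9,10}→9  {2,3,4,5,6,7,8,9,10}→36
  placing 0:e first → 45 extensions
  placing 5:a first → 10 extensions
total linear extensions = 55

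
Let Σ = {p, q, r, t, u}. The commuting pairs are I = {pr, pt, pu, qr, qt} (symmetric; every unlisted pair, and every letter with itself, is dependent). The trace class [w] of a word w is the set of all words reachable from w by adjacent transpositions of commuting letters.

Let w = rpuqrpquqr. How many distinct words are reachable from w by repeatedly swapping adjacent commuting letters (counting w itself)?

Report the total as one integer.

0(r) covers ∅
1(p) covers ∅
2(u) covers 0:r
3(q) covers 1:p, 2:u
4(r) covers 2:u
5(p) covers 3:q
6(q) covers 5:p
7(u) covers 4:r, 6:q
8(q) covers 7:u
9(r) covers 7:u
floor of heap: 0:r, 1:p
completions by unplaced set U, small U first (add the entries for U minus each lowest piece of U):
  |U|=1: {8}:1  {9}:1
  |U|=2: {8,9}:2
  |U|=3: {7,8,9}:2
  |U|=4: {4,7,8,9}:2  {6,7,8,9}:2
  |U|=5: {4,6,7,8,9}:4  {5,6,7,8,9}:2
  |U|=6: {3,5,6,7,8,9}:2  {4,5,6,7,8,9}:6
  |U|=7: {1,3,5,6,7,8,9}:2  {3,4,5,6,7,8,9}:8
  |U|=8: {1,3,4,5,6,7,8,9}:10  {2,3,4,5,6,7,8,9}:8
  start at 0(r): 18
  start at 1(p): 8
sum over floor = 26

26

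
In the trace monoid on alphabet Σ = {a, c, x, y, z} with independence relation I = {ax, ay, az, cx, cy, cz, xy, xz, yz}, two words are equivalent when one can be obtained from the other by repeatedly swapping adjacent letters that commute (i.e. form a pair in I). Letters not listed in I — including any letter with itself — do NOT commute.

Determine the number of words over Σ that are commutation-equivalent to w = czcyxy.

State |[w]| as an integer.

piece 0:c — minimal
piece 1:z — minimal
piece 2:c rests on {0:c}
piece 3:y — minimal
piece 4:x — minimal
piece 5:y rests on {3:y}
minimal pieces: {0:c, 1:z, 3:y, 4:x}
ways to finish when only these pieces remain (= sum over removing one remaining piece with nothing left below it):
  1 left: {1}→1  {2}→1  {4}→1  {5}→1
  2 left: {0,2}→1  {1,2}→2  {1,4}→2  {1,5}→2  {2,4}→2  {2,5}→2  {3,5}→1  {4,5}→2
  3 left: {0,1,2}→3  {0,2,4}→3  {0,2,5}→3  {1,2,4}→6  {1,2,5}→6  {1,3,5}→3  {1,4,5}→6  {2,3,5}→3  {2,4,5}→6  {3,4,5}→3
  4 left: {0,1,2,4}→12  {0,1,2,5}→12  {0,2,3,5}→6  {0,2,4,5}→12  {1,2,3,5}→12  {1,2,4,5}→24  {1,3,4,5}→12  {2,3,4,5}→12
  placing 0:c first → 60 extensions
  placing 1:z first → 30 extensions
  placing 3:y first → 60 extensions
  placing 4:x first → 30 extensions
total linear extensions = 180

180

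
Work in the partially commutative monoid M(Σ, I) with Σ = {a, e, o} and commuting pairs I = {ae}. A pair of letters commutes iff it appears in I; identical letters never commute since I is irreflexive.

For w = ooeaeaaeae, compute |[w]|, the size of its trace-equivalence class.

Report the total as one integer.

piece 0:o — minimal
piece 1:o rests on {0:o}
piece 2:e rests on {1:o}
piece 3:a rests on {1:o}
piece 4:e rests on {2:e}
piece 5:a rests on {3:a}
piece 6:a rests on {5:a}
piece 7:e rests on {4:e}
piece 8:a rests on {6:a}
piece 9:e rests on {7:e}
minimal pieces: {0:o}
ways to finish when only these pieces remain (= sum over removing one remaining piece with nothing left below it):
  1 left: {8}→1  {9}→1
  2 left: {6,8}→1  {7,9}→1  {8,9}→2
  3 left: {4,7,9}→1  {5,6,8}→1  {6,8,9}→3  {7,8,9}→3
  4 left: {2,4,7,9}→1  {3,5,6,8}→1  {4,7,8,9}→4  {5,6,8,9}→4  {6,7,8,9}→6
  5 left: {2,4,7,8,9}→5  {3,5,6,8,9}→5  {4,6,7,8,9}→10  {5,6,7,8,9}→10
  6 left: {2,4,6,7,8,9}→15  {3,5,6,7,8,9}→15  {4,5,6,7,8,9}→20
  7 left: {2,4,5,6,7,8,9}→35  {3,4,5,6,7,8,9}→35
  8 left: {2,3,4,5,6,7,8,9}→70
  placing 0:o first → 70 extensions

70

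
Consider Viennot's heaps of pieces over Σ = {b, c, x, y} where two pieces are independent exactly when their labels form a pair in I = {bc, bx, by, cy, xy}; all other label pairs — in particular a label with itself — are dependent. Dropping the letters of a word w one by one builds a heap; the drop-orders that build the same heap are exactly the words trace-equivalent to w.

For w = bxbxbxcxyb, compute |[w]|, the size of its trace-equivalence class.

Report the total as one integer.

piece 0:b — minimal
piece 1:x — minimal
piece 2:b rests on {0:b}
piece 3:x rests on {1:x}
piece 4:b rests on {2:b}
piece 5:x rests on {3:x}
piece 6:c rests on {5:x}
piece 7:x rests on {6:c}
piece 8:y — minimal
piece 9:b rests on {4:b}
minimal pieces: {0:b, 1:x, 8:y}
ways to finish when only these pieces remain (= sum over removing one remaining piece with nothing left below it):
  1 left: {7}→1  {8}→1  {9}→1
  2 left: {4,9}→1  {6,7}→1  {7,8}→2  {7,9}→2  {8,9}→2
  3 left: {2,4,9}→1  {4,7,9}→3  {4,8,9}→3  {5,6,7}→1  {6,7,8}→3  {6,7,9}→3  {7,8,9}→6
  4 left: {0,2,4,9}→1  {2,4,7,9}→4  {2,4,8,9}→4  {3,5,6,7}→1  {4,6,7,9}→6  {4,7,8,9}→12  {5,6,7,8}→4  {5,6,7,9}→4  {6,7,8,9}→12
  5 left: {0,2,4,7,9}→5  {0,2,4,8,9}→5  {1,3,5,6,7}→1  {2,4,6,7,9}→10  {2,4,7,8,9}→20  {3,5,6,7,8}→5  {3,5,6,7,9}→5  {4,5,6,7,9}→10  {4,6,7,8,9}→30  {5,6,7,8,9}→20
  6 left: {0,2,4,6,7,9}→15  {0,2,4,7,8,9}→30  {1,3,5,6,7,8}→6  {1,3,5,6,7,9}→6  {2,4,5,6,7,9}→20  {2,4,6,7,8,9}→60  {3,4,5,6,7,9}→15  {3,5,6,7,8,9}→30  {4,5,6,7,8,9}→60
  7 left: {0,2,4,5,6,7,9}→35  {0,2,4,6,7,8,9}→105  {1,3,4,5,6,7,9}→21  {1,3,5,6,7,8,9}→42  {2,3,4,5,6,7,9}→35  {2,4,5,6,7,8,9}→140  {3,4,5,6,7,8,9}→105
  8 left: {0,2,3,4,5,6,7,9}→70  {0,2,4,5,6,7,8,9}→280  {1,2,3,4,5,6,7,9}→56  {1,3,4,5,6,7,8,9}→168  {2,3,4,5,6,7,8,9}→280
  placing 0:b first → 504 extensions
  placing 1:x first → 630 extensions
  placing 8:y first → 126 extensions
total linear extensions = 1260

1260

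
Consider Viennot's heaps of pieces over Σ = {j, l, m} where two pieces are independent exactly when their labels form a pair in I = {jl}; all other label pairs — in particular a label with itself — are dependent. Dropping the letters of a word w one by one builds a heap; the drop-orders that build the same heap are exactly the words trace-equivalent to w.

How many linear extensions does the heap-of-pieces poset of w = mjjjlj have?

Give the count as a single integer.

5

piece 0:m — minimal
piece 1:j rests on {0:m}
piece 2:j rests on {1:j}
piece 3:j rests on {2:j}
piece 4:l rests on {0:m}
piece 5:j rests on {3:j}
minimal pieces: {0:m}
ways to finish when only these pieces remain (= sum over removing one remaining piece with nothing left below it):
  1 left: {4}→1  {5}→1
  2 left: {3,5}→1  {4,5}→2
  3 left: {2,3,5}→1  {3,4,5}→3
  4 left: {1,2,3,5}→1  {2,3,4,5}→4
  placing 0:m first → 5 extensions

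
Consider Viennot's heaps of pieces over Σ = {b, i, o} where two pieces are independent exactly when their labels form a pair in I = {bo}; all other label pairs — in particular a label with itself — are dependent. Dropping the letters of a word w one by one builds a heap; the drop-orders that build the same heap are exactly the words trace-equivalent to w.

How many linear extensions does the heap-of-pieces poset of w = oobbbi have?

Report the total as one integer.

drop 0:o onto floor
drop 1:o onto {0:o}
drop 2:b onto floor
drop 3:b onto {2:b}
drop 4:b onto {3:b}
drop 5:i onto {1:o, 4:b}
ground layer = {0:o, 2:b}
drop-orders for the pieces not yet dropped (sum over which currently-grounded one goes next):
  1 to go: {5} 1
  2 to go: {1,5} 1  {4,5} 1
  3 to go: {0,1,5} 1  {1,4,5} 2  {3,4,5} 1
  4 to go: {0,1,4,5} 3  {1,3,4,5} 3  {2,3,4,5} 1
  if 0:o drops first: 4 orders
  if 2:b drops first: 6 orders
heap linearizations: 10

10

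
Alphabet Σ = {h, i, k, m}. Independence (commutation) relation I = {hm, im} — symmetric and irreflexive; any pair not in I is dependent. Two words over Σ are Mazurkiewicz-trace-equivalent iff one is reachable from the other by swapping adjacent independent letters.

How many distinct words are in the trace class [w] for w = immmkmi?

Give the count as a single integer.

8

#0=i has no predecessor
#1=m has no predecessor
#2=m depends on [1:m]
#3=m depends on [2:m]
#4=k depends on [0:i, 3:m]
#5=m depends on [4:k]
#6=i depends on [4:k]
sources: [0:i, 1:m]
N(rest) = Σ N(rest − s) over sources s of rest; N(one piece) = 1:
  size 1 → [5]=1  [6]=1
  size 2 → [5,6]=2
  size 3 → [4,5,6]=2
  size 4 → [0,4,5,6]=2  [3,4,5,6]=2
  size 5 → [0,3,4,5,6]=4  [2,3,4,5,6]=2
  first=0(i) contributes 2
  first=1(m) contributes 6
|[w]| = 8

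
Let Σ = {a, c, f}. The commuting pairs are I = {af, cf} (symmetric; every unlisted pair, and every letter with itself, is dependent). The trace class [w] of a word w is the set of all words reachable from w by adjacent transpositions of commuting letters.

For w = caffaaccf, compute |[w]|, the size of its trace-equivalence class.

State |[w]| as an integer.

#0=c has no predecessor
#1=a depends on [0:c]
#2=f has no predecessor
#3=f depends on [2:f]
#4=a depends on [1:a]
#5=a depends on [4:a]
#6=c depends on [5:a]
#7=c depends on [6:c]
#8=f depends on [3:f]
sources: [0:c, 2:f]
N(rest) = Σ N(rest − s) over sources s of rest; N(one piece) = 1:
  size 1 → [7]=1  [8]=1
  size 2 → [3,8]=1  [6,7]=1  [7,8]=2
  size 3 → [2,3,8]=1  [3,7,8]=3  [5,6,7]=1  [6,7,8]=3
  size 4 → [2,3,7,8]=4  [3,6,7,8]=6  [4,5,6,7]=1  [5,6,7,8]=4
  size 5 → [1,4,5,6,7]=1  [2,3,6,7,8]=10  [3,5,6,7,8]=10  [4,5,6,7,8]=5
  size 6 → [0,1,4,5,6,7]=1  [1,4,5,6,7,8]=6  [2,3,5,6,7,8]=20  [3,4,5,6,7,8]=15
  size 7 → [0,1,4,5,6,7,8]=7  [1,3,4,5,6,7,8]=21  [2,3,4,5,6,7,8]=35
  first=0(c) contributes 56
  first=2(f) contributes 28
|[w]| = 84

84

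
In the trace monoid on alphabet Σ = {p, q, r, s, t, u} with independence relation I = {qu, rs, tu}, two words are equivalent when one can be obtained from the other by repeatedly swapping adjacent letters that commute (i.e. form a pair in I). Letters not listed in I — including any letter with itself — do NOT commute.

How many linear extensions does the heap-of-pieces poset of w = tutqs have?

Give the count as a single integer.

drop 0:t onto floor
drop 1:u onto floor
drop 2:t onto {0:t}
drop 3:q onto {2:t}
drop 4:s onto {1:u, 3:q}
ground layer = {0:t, 1:u}
drop-orders for the pieces not yet dropped (sum over which currently-grounded one goes next):
  1 to go: {4} 1
  2 to go: {1,4} 1  {3,4} 1
  3 to go: {1,3,4} 2  {2,3,4} 1
  if 0:t drops first: 3 orders
  if 1:u drops first: 1 orders
heap linearizations: 4

4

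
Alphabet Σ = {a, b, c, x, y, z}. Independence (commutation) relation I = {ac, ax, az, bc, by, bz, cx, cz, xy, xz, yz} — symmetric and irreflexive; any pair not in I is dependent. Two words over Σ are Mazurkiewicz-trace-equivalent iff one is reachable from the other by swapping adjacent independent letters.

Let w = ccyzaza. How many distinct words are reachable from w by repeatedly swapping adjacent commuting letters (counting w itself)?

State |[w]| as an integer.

21

#0=c has no predecessor
#1=c depends on [0:c]
#2=y depends on [1:c]
#3=z has no predecessor
#4=a depends on [2:y]
#5=z depends on [3:z]
#6=a depends on [4:a]
sources: [0:c, 3:z]
N(rest) = Σ N(rest − s) over sources s of rest; N(one piece) = 1:
  size 1 → [5]=1  [6]=1
  size 2 → [3,5]=1  [4,6]=1  [5,6]=2
  size 3 → [2,4,6]=1  [3,5,6]=3  [4,5,6]=3
  size 4 → [1,2,4,6]=1  [2,4,5,6]=4  [3,4,5,6]=6
  size 5 → [0,1,2,4,6]=1  [1,2,4,5,6]=5  [2,3,4,5,6]=10
  first=0(c) contributes 15
  first=3(z) contributes 6
|[w]| = 21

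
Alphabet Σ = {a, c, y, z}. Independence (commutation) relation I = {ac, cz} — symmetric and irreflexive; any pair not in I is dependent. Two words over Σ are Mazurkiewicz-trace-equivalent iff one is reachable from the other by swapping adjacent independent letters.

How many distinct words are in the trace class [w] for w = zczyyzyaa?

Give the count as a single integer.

#0=z has no predecessor
#1=c has no predecessor
#2=z depends on [0:z]
#3=y depends on [1:c, 2:z]
#4=y depends on [3:y]
#5=z depends on [4:y]
#6=y depends on [5:z]
#7=a depends on [6:y]
#8=a depends on [7:a]
sources: [0:z, 1:c]
N(rest) = Σ N(rest − s) over sources s of rest; N(one piece) = 1:
  size 1 → [8]=1
  size 2 → [7,8]=1
  size 3 → [6,7,8]=1
  size 4 → [5,6,7,8]=1
  size 5 → [4,5,6,7,8]=1
  size 6 → [3,4,5,6,7,8]=1
  size 7 → [1,3,4,5,6,7,8]=1  [2,3,4,5,6,7,8]=1
  first=0(z) contributes 2
  first=1(c) contributes 1
|[w]| = 3

3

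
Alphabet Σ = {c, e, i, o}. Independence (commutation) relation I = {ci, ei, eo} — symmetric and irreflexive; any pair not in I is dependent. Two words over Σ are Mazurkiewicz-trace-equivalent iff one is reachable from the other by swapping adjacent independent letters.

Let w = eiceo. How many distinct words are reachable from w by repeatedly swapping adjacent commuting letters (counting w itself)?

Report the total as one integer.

7

#0=e has no predecessor
#1=i has no predecessor
#2=c depends on [0:e]
#3=e depends on [2:c]
#4=o depends on [1:i, 2:c]
sources: [0:e, 1:i]
N(rest) = Σ N(rest − s) over sources s of rest; N(one piece) = 1:
  size 1 → [3]=1  [4]=1
  size 2 → [1,4]=1  [3,4]=2
  size 3 → [1,3,4]=3  [2,3,4]=2
  first=0(e) contributes 5
  first=1(i) contributes 2
|[w]| = 7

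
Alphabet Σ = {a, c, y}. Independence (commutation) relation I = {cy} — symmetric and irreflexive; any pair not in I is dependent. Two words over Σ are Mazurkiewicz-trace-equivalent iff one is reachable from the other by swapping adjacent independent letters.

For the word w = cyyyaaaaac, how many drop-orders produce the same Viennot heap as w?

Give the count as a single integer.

drop 0:c onto floor
drop 1:y onto floor
drop 2:y onto {1:y}
drop 3:y onto {2:y}
drop 4:a onto {0:c, 3:y}
drop 5:a onto {4:a}
drop 6:a onto {5:a}
drop 7:a onto {6:a}
drop 8:a onto {7:a}
drop 9:c onto {8:a}
ground layer = {0:c, 1:y}
drop-orders for the pieces not yet dropped (sum over which currently-grounded one goes next):
  1 to go: {9} 1
  2 to go: {8,9} 1
  3 to go: {7,8,9} 1
  4 to go: {6,7,8,9} 1
  5 to go: {5,6,7,8,9} 1
  6 to go: {4,5,6,7,8,9} 1
  7 to go: {0,4,5,6,7,8,9} 1  {3,4,5,6,7,8,9} 1
  8 to go: {0,3,4,5,6,7,8,9} 2  {2,3,4,5,6,7,8,9} 1
  if 0:c drops first: 1 orders
  if 1:y drops first: 3 orders
heap linearizations: 4

4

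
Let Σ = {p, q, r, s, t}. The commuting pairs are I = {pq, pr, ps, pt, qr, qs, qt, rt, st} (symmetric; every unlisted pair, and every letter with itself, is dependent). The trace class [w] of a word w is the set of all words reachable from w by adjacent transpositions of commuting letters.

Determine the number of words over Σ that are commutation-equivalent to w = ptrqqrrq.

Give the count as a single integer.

1120

drop 0:p onto floor
drop 1:t onto floor
drop 2:r onto floor
drop 3:q onto floor
drop 4:q onto {3:q}
drop 5:r onto {2:r}
drop 6:r onto {5:r}
drop 7:q onto {4:q}
ground layer = {0:p, 1:t, 2:r, 3:q}
drop-orders for the pieces not yet dropped (sum over which currently-grounded one goes next):
  1 to go: {0} 1  {1} 1  {6} 1  {7} 1
  2 to go: {0,1} 2  {0,6} 2  {0,7} 2  {1,6} 2  {1,7} 2  {4,7} 1  {5,6} 1  {6,7} 2
  3 to go: {0,1,6} 6  {0,1,7} 6  {0,4,7} 3  {0,5,6} 3  {0,6,7} 6  {1,4,7} 3  {1,5,6} 3  {1,6,7} 6  {2,5,6} 1  {3,4,7} 1  {4,6,7} 3  {5,6,7} 3
  4 to go: {0,1,4,7} 12  {0,1,5,6} 12  {0,1,6,7} 24  {0,2,5,6} 4  {0,3,4,7} 4  {0,4,6,7} 12  {0,5,6,7} 12  {1,2,5,6} 4  {1,3,4,7} 4  {1,4,6,7} 12  {1,5,6,7} 12  {2,5,6,7} 4  {3,4,6,7} 4  {4,5,6,7} 6
  5 to go: {0,1,2,5,6} 20  {0,1,3,4,7} 20  {0,1,4,6,7} 60  {0,1,5,6,7} 60  {0,2,5,6,7} 20  {0,3,4,6,7} 20  {0,4,5,6,7} 30  {1,2,5,6,7} 20  {1,3,4,6,7} 20  {1,4,5,6,7} 30  {2,4,5,6,7} 10  {3,4,5,6,7} 10
  6 to go: {0,1,2,5,6,7} 120  {0,1,3,4,6,7} 120  {0,1,4,5,6,7} 180  {0,2,4,5,6,7} 60  {0,3,4,5,6,7} 60  {1,2,4,5,6,7} 60  {1,3,4,5,6,7} 60  {2,3,4,5,6,7} 20
  if 0:p drops first: 140 orders
  if 1:t drops first: 140 orders
  if 2:r drops first: 420 orders
  if 3:q drops first: 420 orders
heap linearizations: 1120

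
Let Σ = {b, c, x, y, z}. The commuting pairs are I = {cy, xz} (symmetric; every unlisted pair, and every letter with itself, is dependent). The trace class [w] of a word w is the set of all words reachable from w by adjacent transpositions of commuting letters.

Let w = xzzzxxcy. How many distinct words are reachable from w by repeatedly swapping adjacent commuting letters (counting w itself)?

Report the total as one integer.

0(x) covers ∅
1(z) covers ∅
2(z) covers 1:z
3(z) covers 2:z
4(x) covers 0:x
5(x) covers 4:x
6(c) covers 3:z, 5:x
7(y) covers 3:z, 5:x
floor of heap: 0:x, 1:z
completions by unplaced set U, small U first (add the entries for U minus each lowest piece of U):
  |U|=1: {6}:1  {7}:1
  |U|=2: {6,7}:2
  |U|=3: {3,6,7}:2  {5,6,7}:2
  |U|=4: {2,3,6,7}:2  {3,5,6,7}:4  {4,5,6,7}:2
  |U|=5: {0,4,5,6,7}:2  {1,2,3,6,7}:2  {2,3,5,6,7}:6  {3,4,5,6,7}:6
  |U|=6: {0,3,4,5,6,7}:8  {1,2,3,5,6,7}:8  {2,3,4,5,6,7}:12
  start at 0(x): 20
  start at 1(z): 20
sum over floor = 40

40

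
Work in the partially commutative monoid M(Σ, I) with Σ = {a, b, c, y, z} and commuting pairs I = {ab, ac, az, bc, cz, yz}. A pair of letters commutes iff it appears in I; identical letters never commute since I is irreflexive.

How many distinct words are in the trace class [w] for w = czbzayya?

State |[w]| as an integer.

0(c) covers ∅
1(z) covers ∅
2(b) covers 1:z
3(z) covers 2:b
4(a) covers ∅
5(y) covers 0:c, 2:b, 4:a
6(y) covers 5:y
7(a) covers 6:y
floor of heap: 0:c, 1:z, 4:a
completions by unplaced set U, small U first (add the entries for U minus each lowest piece of U):
  |U|=1: {3}:1  {7}:1
  |U|=2: {3,7}:2  {6,7}:1
  |U|=3: {3,6,7}:3  {5,6,7}:1
  |U|=4: {0,5,6,7}:1  {3,5,6,7}:4  {4,5,6,7}:1
  |U|=5: {0,3,5,6,7}:5  {0,4,5,6,7}:2  {2,3,5,6,7}:4  {3,4,5,6,7}:5
  |U|=6: {0,2,3,5,6,7}:9  {0,3,4,5,6,7}:12  {1,2,3,5,6,7}:4  {2,3,4,5,6,7}:9
  start at 0(c): 13
  start at 1(z): 30
  start at 4(a): 13
sum over floor = 56

56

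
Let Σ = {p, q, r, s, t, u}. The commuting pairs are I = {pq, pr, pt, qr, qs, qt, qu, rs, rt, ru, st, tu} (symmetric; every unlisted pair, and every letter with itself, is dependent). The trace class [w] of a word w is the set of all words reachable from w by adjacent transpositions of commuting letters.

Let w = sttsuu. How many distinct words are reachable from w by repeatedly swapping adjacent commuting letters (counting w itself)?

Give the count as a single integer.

15

piece 0:s — minimal
piece 1:t — minimal
piece 2:t rests on {1:t}
piece 3:s rests on {0:s}
piece 4:u rests on {3:s}
piece 5:u rests on {4:u}
minimal pieces: {0:s, 1:t}
ways to finish when only these pieces remain (= sum over removing one remaining piece with nothing left below it):
  1 left: {2}→1  {5}→1
  2 left: {1,2}→1  {2,5}→2  {4,5}→1
  3 left: {1,2,5}→3  {2,4,5}→3  {3,4,5}→1
  4 left: {0,3,4,5}→1  {1,2,4,5}→6  {2,3,4,5}→4
  placing 0:s first → 10 extensions
  placing 1:t first → 5 extensions
total linear extensions = 15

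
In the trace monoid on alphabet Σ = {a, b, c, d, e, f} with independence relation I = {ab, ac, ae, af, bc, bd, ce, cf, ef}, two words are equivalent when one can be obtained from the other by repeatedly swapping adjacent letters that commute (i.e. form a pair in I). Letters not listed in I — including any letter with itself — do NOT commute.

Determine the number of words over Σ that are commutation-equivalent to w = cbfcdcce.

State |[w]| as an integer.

0(c) covers ∅
1(b) covers ∅
2(f) covers 1:b
3(c) covers 0:c
4(d) covers 2:f, 3:c
5(c) covers 4:d
6(c) covers 5:c
7(e) covers 4:d
floor of heap: 0:c, 1:b
completions by unplaced set U, small U first (add the entries for U minus each lowest piece of U):
  |U|=1: {6}:1  {7}:1
  |U|=2: {5,6}:1  {6,7}:2
  |U|=3: {5,6,7}:3
  |U|=4: {4,5,6,7}:3
  |U|=5: {2,4,5,6,7}:3  {3,4,5,6,7}:3
  |U|=6: {0,3,4,5,6,7}:3  {1,2,4,5,6,7}:3  {2,3,4,5,6,7}:6
  start at 0(c): 9
  start at 1(b): 9
sum over floor = 18

18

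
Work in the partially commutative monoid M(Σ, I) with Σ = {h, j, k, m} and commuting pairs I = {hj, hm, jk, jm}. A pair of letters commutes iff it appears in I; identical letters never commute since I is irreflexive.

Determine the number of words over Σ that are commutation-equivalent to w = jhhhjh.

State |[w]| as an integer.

15

drop 0:j onto floor
drop 1:h onto floor
drop 2:h onto {1:h}
drop 3:h onto {2:h}
drop 4:j onto {0:j}
drop 5:h onto {3:h}
ground layer = {0:j, 1:h}
drop-orders for the pieces not yet dropped (sum over which currently-grounded one goes next):
  1 to go: {4} 1  {5} 1
  2 to go: {0,4} 1  {3,5} 1  {4,5} 2
  3 to go: {0,4,5} 3  {2,3,5} 1  {3,4,5} 3
  4 to go: {0,3,4,5} 6  {1,2,3,5} 1  {2,3,4,5} 4
  if 0:j drops first: 5 orders
  if 1:h drops first: 10 orders
heap linearizations: 15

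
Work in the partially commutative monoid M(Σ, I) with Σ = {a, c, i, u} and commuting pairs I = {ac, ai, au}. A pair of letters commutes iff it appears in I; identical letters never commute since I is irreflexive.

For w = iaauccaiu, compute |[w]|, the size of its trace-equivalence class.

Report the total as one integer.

84

#0=i has no predecessor
#1=a has no predecessor
#2=a depends on [1:a]
#3=u depends on [0:i]
#4=c depends on [3:u]
#5=c depends on [4:c]
#6=a depends on [2:a]
#7=i depends on [5:c]
#8=u depends on [7:i]
sources: [0:i, 1:a]
N(rest) = Σ N(rest − s) over sources s of rest; N(one piece) = 1:
  size 1 → [6]=1  [8]=1
  size 2 → [2,6]=1  [6,8]=2  [7,8]=1
  size 3 → [1,2,6]=1  [2,6,8]=3  [5,7,8]=1  [6,7,8]=3
  size 4 → [1,2,6,8]=4  [2,6,7,8]=6  [4,5,7,8]=1  [5,6,7,8]=4
  size 5 → [1,2,6,7,8]=10  [2,5,6,7,8]=10  [3,4,5,7,8]=1  [4,5,6,7,8]=5
  size 6 → [0,3,4,5,7,8]=1  [1,2,5,6,7,8]=20  [2,4,5,6,7,8]=15  [3,4,5,6,7,8]=6
  size 7 → [0,3,4,5,6,7,8]=7  [1,2,4,5,6,7,8]=35  [2,3,4,5,6,7,8]=21
  first=0(i) contributes 56
  first=1(a) contributes 28
|[w]| = 84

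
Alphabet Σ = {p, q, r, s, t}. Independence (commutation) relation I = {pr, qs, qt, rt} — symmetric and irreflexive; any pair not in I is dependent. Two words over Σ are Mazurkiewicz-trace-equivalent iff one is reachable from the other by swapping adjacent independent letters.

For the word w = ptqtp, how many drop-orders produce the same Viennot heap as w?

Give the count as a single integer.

#0=p has no predecessor
#1=t depends on [0:p]
#2=q depends on [0:p]
#3=t depends on [1:t]
#4=p depends on [2:q, 3:t]
sources: [0:p]
N(rest) = Σ N(rest − s) over sources s of rest; N(one piece) = 1:
  size 1 → [4]=1
  size 2 → [2,4]=1  [3,4]=1
  size 3 → [1,3,4]=1  [2,3,4]=2
  first=0(p) contributes 3

3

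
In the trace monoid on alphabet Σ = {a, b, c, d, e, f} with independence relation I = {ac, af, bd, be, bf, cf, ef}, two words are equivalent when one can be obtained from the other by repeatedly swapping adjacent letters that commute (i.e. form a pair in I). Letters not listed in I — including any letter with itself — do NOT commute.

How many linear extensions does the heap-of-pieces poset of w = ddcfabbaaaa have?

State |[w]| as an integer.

piece 0:d — minimal
piece 1:d rests on {0:d}
piece 2:c rests on {1:d}
piece 3:f rests on {1:d}
piece 4:a rests on {1:d}
piece 5:b rests on {2:c, 4:a}
piece 6:b rests on {5:b}
piece 7:a rests on {6:b}
piece 8:a rests on {7:a}
piece 9:a rests on {8:a}
piece 10:a rests on {9:a}
minimal pieces: {0:d}
ways to finish when only these pieces remain (= sum over removing one remaining piece with nothing left below it):
  1 left: {3}→1  {10}→1
  2 left: {3,10}→2  {9,10}→1
  3 left: {3,9,10}→3  {8,9,10}→1
  4 left: {3,8,9,10}→4  {7,8,9,10}→1
  5 left: {3,7,8,9,10}→5  {6,7,8,9,10}→1
  6 left: {3,6,7,8,9,10}→6  {5,6,7,8,9,10}→1
  7 left: {2,5,6,7,8,9,10}→1  {3,5,6,7,8,9,10}→7  {4,5,6,7,8,9,10}→1
  8 left: {2,3,5,6,7,8,9,10}→8  {2,4,5,6,7,8,9,10}→2  {3,4,5,6,7,8,9,10}→8
  9 left: {2,3,4,5,6,7,8,9,10}→18
  placing 0:d first → 18 extensions

18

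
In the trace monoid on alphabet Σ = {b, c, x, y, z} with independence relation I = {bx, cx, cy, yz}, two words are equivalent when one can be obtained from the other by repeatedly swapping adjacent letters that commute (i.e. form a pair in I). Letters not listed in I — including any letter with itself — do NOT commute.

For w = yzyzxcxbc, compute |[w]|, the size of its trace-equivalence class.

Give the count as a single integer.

84

0(y) covers ∅
1(z) covers ∅
2(y) covers 0:y
3(z) covers 1:z
4(x) covers 2:y, 3:z
5(c) covers 3:z
6(x) covers 4:x
7(b) covers 2:y, 5:c
8(c) covers 7:b
floor of heap: 0:y, 1:z
completions by unplaced set U, small U first (add the entries for U minus each lowest piece of U):
  |U|=1: {6}:1  {8}:1
  |U|=2: {4,6}:1  {6,8}:2  {7,8}:1
  |U|=3: {4,6,8}:3  {5,7,8}:1  {6,7,8}:3
  |U|=4: {4,6,7,8}:6  {5,6,7,8}:4
  |U|=5: {2,4,6,7,8}:6  {4,5,6,7,8}:10
  |U|=6: {0,2,4,6,7,8}:6  {2,4,5,6,7,8}:16  {3,4,5,6,7,8}:10
  |U|=7: {0,2,4,5,6,7,8}:22  {1,3,4,5,6,7,8}:10  {2,3,4,5,6,7,8}:26
  start at 0(y): 36
  start at 1(z): 48
sum over floor = 84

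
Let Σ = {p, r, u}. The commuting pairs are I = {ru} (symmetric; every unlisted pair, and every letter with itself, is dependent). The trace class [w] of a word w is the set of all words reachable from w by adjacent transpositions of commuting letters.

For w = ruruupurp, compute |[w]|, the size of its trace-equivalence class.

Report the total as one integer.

20

#0=r has no predecessor
#1=u has no predecessor
#2=r depends on [0:r]
#3=u depends on [1:u]
#4=u depends on [3:u]
#5=p depends on [2:r, 4:u]
#6=u depends on [5:p]
#7=r depends on [5:p]
#8=p depends on [6:u, 7:r]
sources: [0:r, 1:u]
N(rest) = Σ N(rest − s) over sources s of rest; N(one piece) = 1:
  size 1 → [8]=1
  size 2 → [6,8]=1  [7,8]=1
  size 3 → [6,7,8]=2
  size 4 → [5,6,7,8]=2
  size 5 → [2,5,6,7,8]=2  [4,5,6,7,8]=2
  size 6 → [0,2,5,6,7,8]=2  [2,4,5,6,7,8]=4  [3,4,5,6,7,8]=2
  size 7 → [0,2,4,5,6,7,8]=6  [1,3,4,5,6,7,8]=2  [2,3,4,5,6,7,8]=6
  first=0(r) contributes 8
  first=1(u) contributes 12
|[w]| = 20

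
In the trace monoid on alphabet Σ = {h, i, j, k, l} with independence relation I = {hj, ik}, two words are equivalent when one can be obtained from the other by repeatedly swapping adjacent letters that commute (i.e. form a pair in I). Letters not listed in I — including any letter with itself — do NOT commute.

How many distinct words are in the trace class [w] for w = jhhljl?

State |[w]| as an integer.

3

0(j) covers ∅
1(h) covers ∅
2(h) covers 1:h
3(l) covers 0:j, 2:h
4(j) covers 3:l
5(l) covers 4:j
floor of heap: 0:j, 1:h
completions by unplaced set U, small U first (add the entries for U minus each lowest piece of U):
  |U|=1: {5}:1
  |U|=2: {4,5}:1
  |U|=3: {3,4,5}:1
  |U|=4: {0,3,4,5}:1  {2,3,4,5}:1
  start at 0(j): 1
  start at 1(h): 2
sum over floor = 3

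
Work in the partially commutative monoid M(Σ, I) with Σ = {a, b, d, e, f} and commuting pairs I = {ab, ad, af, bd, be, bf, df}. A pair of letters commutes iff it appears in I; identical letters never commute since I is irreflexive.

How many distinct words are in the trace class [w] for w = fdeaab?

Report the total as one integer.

12

0(f) covers ∅
1(d) covers ∅
2(e) covers 0:f, 1:d
3(a) covers 2:e
4(a) covers 3:a
5(b) covers ∅
floor of heap: 0:f, 1:d, 5:b
completions by unplaced set U, small U first (add the entries for U minus each lowest piece of U):
  |U|=1: {4}:1  {5}:1
  |U|=2: {3,4}:1  {4,5}:2
  |U|=3: {2,3,4}:1  {3,4,5}:3
  |U|=4: {0,2,3,4}:1  {1,2,3,4}:1  {2,3,4,5}:4
  start at 0(f): 5
  start at 1(d): 5
  start at 5(b): 2
sum over floor = 12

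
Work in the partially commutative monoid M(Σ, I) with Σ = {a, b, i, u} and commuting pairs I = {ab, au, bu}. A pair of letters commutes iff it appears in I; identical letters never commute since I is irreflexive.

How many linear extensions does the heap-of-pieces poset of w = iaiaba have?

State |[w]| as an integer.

3

#0=i has no predecessor
#1=a depends on [0:i]
#2=i depends on [1:a]
#3=a depends on [2:i]
#4=b depends on [2:i]
#5=a depends on [3:a]
sources: [0:i]
N(rest) = Σ N(rest − s) over sources s of rest; N(one piece) = 1:
  size 1 → [4]=1  [5]=1
  size 2 → [3,5]=1  [4,5]=2
  size 3 → [3,4,5]=3
  size 4 → [2,3,4,5]=3
  first=0(i) contributes 3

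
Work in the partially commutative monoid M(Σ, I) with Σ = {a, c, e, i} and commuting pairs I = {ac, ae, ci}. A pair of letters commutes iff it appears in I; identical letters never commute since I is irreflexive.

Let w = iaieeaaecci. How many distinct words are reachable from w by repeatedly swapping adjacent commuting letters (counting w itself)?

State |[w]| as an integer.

46

drop 0:i onto floor
drop 1:a onto {0:i}
drop 2:i onto {1:a}
drop 3:e onto {2:i}
drop 4:e onto {3:e}
drop 5:a onto {2:i}
drop 6:a onto {5:a}
drop 7:e onto {4:e}
drop 8:c onto {7:e}
drop 9:c onto {8:c}
drop 10:i onto {6:a, 7:e}
ground layer = {0:i}
drop-orders for the pieces not yet dropped (sum over which currently-grounded one goes next):
  1 to go: {9} 1  {10} 1
  2 to go: {6,10} 1  {8,9} 1  {9,10} 2
  3 to go: {5,6,10} 1  {6,9,10} 3  {8,9,10} 3
  4 to go: {5,6,9,10} 4  {6,8,9,10} 6  {7,8,9,10} 3
  5 to go: {4,7,8,9,10} 3  {5,6,8,9,10} 10  {6,7,8,9,10} 9
  6 to go: {3,4,7,8,9,10} 3  {4,6,7,8,9,10} 12  {5,6,7,8,9,10} 19
  7 to go: {3,4,6,7,8,9,10} 15  {4,5,6,7,8,9,10} 31
  8 to go: {3,4,5,6,7,8,9,10} 46
  9 to go: {2,3,4,5,6,7,8,9,10} 46
  if 0:i drops first: 46 orders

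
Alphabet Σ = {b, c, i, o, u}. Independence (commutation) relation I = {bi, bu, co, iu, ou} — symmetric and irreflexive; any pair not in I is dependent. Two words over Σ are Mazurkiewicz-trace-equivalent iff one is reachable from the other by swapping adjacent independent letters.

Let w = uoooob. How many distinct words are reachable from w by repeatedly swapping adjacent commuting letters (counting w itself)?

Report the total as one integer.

6

drop 0:u onto floor
drop 1:o onto floor
drop 2:o onto {1:o}
drop 3:o onto {2:o}
drop 4:o onto {3:o}
drop 5:b onto {4:o}
ground layer = {0:u, 1:o}
drop-orders for the pieces not yet dropped (sum over which currently-grounded one goes next):
  1 to go: {0} 1  {5} 1
  2 to go: {0,5} 2  {4,5} 1
  3 to go: {0,4,5} 3  {3,4,5} 1
  4 to go: {0,3,4,5} 4  {2,3,4,5} 1
  if 0:u drops first: 1 orders
  if 1:o drops first: 5 orders
heap linearizations: 6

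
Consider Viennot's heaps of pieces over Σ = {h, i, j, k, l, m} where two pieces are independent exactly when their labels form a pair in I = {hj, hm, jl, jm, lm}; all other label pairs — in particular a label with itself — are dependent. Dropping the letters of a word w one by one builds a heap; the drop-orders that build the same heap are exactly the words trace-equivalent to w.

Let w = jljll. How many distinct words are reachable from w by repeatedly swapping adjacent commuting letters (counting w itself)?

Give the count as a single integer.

#0=j has no predecessor
#1=l has no predecessor
#2=j depends on [0:j]
#3=l depends on [1:l]
#4=l depends on [3:l]
sources: [0:j, 1:l]
N(rest) = Σ N(rest − s) over sources s of rest; N(one piece) = 1:
  size 1 → [2]=1  [4]=1
  size 2 → [0,2]=1  [2,4]=2  [3,4]=1
  size 3 → [0,2,4]=3  [1,3,4]=1  [2,3,4]=3
  first=0(j) contributes 4
  first=1(l) contributes 6
|[w]| = 10

10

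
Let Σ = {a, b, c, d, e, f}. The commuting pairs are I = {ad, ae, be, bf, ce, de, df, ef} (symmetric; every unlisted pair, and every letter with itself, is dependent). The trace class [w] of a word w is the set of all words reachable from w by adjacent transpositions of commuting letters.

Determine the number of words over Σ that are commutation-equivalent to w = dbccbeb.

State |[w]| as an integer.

7

#0=d has no predecessor
#1=b depends on [0:d]
#2=c depends on [1:b]
#3=c depends on [2:c]
#4=b depends on [3:c]
#5=e has no predecessor
#6=b depends on [4:b]
sources: [0:d, 5:e]
N(rest) = Σ N(rest − s) over sources s of rest; N(one piece) = 1:
  size 1 → [5]=1  [6]=1
  size 2 → [4,6]=1  [5,6]=2
  size 3 → [3,4,6]=1  [4,5,6]=3
  size 4 → [2,3,4,6]=1  [3,4,5,6]=4
  size 5 → [1,2,3,4,6]=1  [2,3,4,5,6]=5
  first=0(d) contributes 6
  first=5(e) contributes 1
|[w]| = 7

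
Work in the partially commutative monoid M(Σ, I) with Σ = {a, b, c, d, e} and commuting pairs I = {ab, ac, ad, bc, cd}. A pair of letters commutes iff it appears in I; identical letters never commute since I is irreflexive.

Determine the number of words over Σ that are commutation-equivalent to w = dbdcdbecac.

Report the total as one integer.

18

piece 0:d — minimal
piece 1:b rests on {0:d}
piece 2:d rests on {1:b}
piece 3:c — minimal
piece 4:d rests on {2:d}
piece 5:b rests on {4:d}
piece 6:e rests on {3:c, 5:b}
piece 7:c rests on {6:e}
piece 8:a rests on {6:e}
piece 9:c rests on {7:c}
minimal pieces: {0:d, 3:c}
ways to finish when only these pieces remain (= sum over removing one remaining piece with nothing left below it):
  1 left: {8}→1  {9}→1
  2 left: {7,9}→1  {8,9}→2
  3 left: {7,8,9}→3
  4 left: {6,7,8,9}→3
  5 left: {3,6,7,8,9}→3  {5,6,7,8,9}→3
  6 left: {3,5,6,7,8,9}→6  {4,5,6,7,8,9}→3
  7 left: {2,4,5,6,7,8,9}→3  {3,4,5,6,7,8,9}→9
  8 left: {1,2,4,5,6,7,8,9}→3  {2,3,4,5,6,7,8,9}→12
  placing 0:d first → 15 extensions
  placing 3:c first → 3 extensions
total linear extensions = 18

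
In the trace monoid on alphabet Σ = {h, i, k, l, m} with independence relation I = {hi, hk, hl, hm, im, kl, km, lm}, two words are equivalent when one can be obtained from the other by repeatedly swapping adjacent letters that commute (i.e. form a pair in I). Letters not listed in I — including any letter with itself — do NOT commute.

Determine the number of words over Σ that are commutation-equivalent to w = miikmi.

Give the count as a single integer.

#0=m has no predecessor
#1=i has no predecessor
#2=i depends on [1:i]
#3=k depends on [2:i]
#4=m depends on [0:m]
#5=i depends on [3:k]
sources: [0:m, 1:i]
N(rest) = Σ N(rest − s) over sources s of rest; N(one piece) = 1:
  size 1 → [4]=1  [5]=1
  size 2 → [0,4]=1  [3,5]=1  [4,5]=2
  size 3 → [0,4,5]=3  [2,3,5]=1  [3,4,5]=3
  size 4 → [0,3,4,5]=6  [1,2,3,5]=1  [2,3,4,5]=4
  first=0(m) contributes 5
  first=1(i) contributes 10
|[w]| = 15

15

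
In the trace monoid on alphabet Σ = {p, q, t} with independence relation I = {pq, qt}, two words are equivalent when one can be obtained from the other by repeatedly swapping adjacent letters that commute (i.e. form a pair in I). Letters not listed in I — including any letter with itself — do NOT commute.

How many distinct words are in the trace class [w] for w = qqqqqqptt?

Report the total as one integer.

84

0(q) covers ∅
1(q) covers 0:q
2(q) covers 1:q
3(q) covers 2:q
4(q) covers 3:q
5(q) covers 4:q
6(p) covers ∅
7(t) covers 6:p
8(t) covers 7:t
floor of heap: 0:q, 6:p
completions by unplaced set U, small U first (add the entries for U minus each lowest piece of U):
  |U|=1: {5}:1  {8}:1
  |U|=2: {4,5}:1  {5,8}:2  {7,8}:1
  |U|=3: {3,4,5}:1  {4,5,8}:3  {5,7,8}:3  {6,7,8}:1
  |U|=4: {2,3,4,5}:1  {3,4,5,8}:4  {4,5,7,8}:6  {5,6,7,8}:4
  |U|=5: {1,2,3,4,5}:1  {2,3,4,5,8}:5  {3,4,5,7,8}:10  {4,5,6,7,8}:10
  |U|=6: {0,1,2,3,4,5}:1  {1,2,3,4,5,8}:6  {2,3,4,5,7,8}:15  {3,4,5,6,7,8}:20
  |U|=7: {0,1,2,3,4,5,8}:7  {1,2,3,4,5,7,8}:21  {2,3,4,5,6,7,8}:35
  start at 0(q): 56
  start at 6(p): 28
sum over floor = 84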